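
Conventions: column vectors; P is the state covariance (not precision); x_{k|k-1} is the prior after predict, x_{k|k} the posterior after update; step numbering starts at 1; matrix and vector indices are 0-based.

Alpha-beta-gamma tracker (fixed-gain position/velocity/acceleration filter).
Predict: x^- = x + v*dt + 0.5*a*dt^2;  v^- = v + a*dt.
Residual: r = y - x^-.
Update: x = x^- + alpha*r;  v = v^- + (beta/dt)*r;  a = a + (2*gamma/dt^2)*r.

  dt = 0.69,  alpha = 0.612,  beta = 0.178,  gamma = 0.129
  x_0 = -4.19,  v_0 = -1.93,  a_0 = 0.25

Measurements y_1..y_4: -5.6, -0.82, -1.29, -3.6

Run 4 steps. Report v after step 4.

v_post = 4.0647

step 1: x_pred=-5.4622  r=-0.1378  x^+=-5.5465  v^+=-1.7931  a^+=0.1753
step 2: x_pred=-6.7420  r=5.9220  x^+=-3.1177  v^+=-0.1444  a^+=3.3845
step 3: x_pred=-2.4117  r=1.1217  x^+=-1.7252  v^+=2.4803  a^+=3.9923
step 4: x_pred=0.9365  r=-4.5365  x^+=-1.8398  v^+=4.0647  a^+=1.5339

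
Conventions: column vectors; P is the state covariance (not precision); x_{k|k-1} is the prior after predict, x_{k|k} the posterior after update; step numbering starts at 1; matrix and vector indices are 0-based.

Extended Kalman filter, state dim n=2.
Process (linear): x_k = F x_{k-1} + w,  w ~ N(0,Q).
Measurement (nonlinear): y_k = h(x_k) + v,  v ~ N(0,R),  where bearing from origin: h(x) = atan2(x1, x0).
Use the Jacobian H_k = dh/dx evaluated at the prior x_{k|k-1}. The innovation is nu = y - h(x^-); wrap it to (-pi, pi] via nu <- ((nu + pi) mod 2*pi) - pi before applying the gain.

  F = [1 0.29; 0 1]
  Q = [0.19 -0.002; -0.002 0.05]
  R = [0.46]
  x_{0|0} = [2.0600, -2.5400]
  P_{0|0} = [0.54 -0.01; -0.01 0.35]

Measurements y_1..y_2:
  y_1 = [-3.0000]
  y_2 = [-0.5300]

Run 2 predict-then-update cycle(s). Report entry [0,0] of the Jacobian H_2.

H_jac[0,0] = 0.3442

step 1: x^-=[1.3234, -2.5400]  P^-=[0.7536 0.0895; 0.0895 0.4000]  H_jac=[0.3096 0.1613]  S=[0.5516]  K=[0.4492; 0.1672]  nu=[-1.9095]  x^+=[0.4656, -2.8593]  P^+=[0.6423 0.0481; 0.0481 0.3846]
step 2: x^-=[-0.3636, -2.8593]  P^-=[0.8925 0.1576; 0.1576 0.4346]  H_jac=[0.3442 -0.0438]  S=[0.5618]  K=[0.5345; 0.0627]  nu=[1.1673]  x^+=[0.2603, -2.7862]  P^+=[0.7320 0.1388; 0.1388 0.4324]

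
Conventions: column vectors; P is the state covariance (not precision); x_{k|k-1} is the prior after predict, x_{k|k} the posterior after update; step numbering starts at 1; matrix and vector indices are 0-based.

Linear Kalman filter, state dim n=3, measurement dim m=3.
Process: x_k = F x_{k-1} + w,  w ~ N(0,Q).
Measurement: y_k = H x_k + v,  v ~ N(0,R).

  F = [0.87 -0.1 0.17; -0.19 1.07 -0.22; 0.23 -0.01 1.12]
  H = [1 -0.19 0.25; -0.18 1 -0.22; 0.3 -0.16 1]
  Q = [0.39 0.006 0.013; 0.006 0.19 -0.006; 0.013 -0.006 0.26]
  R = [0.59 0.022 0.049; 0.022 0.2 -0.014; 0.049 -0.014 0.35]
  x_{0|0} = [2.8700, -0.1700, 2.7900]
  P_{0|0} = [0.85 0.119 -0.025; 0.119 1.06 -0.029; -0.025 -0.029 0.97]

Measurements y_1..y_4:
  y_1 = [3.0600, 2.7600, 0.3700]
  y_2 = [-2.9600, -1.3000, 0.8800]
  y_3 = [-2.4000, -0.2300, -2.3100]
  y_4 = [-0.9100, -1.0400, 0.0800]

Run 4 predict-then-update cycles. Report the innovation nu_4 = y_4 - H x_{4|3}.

innov = [0.6895, -1.6457, 1.5826]

step 1: x^-=[2.9882, -1.3410, 3.7866]  P^-=[1.0449 -0.1715 0.3430; -0.1715 1.4444 -0.2922; 0.3430 -0.2922 1.5091]  S=[2.0458 -0.8770 1.2568; -0.8770 1.9688 -1.0768; 1.2568 -1.0768 2.3059]  K=[0.5889 0.0377 -0.0068; 0.0352 0.8741 0.1397; -0.0850 0.0436 0.7860]  nu=[-1.1296, 5.4719, -4.5276]  x^+=[2.5598, 2.7696, 0.5625]  P^+=[0.3809 0.0723 -0.0768; 0.0723 0.1973 0.0483; -0.0768 0.0483 0.3011]
step 2: x^-=[2.0457, 2.3533, 1.1911]  P^-=[0.6520 0.0063 0.0612; 0.0063 0.3856 -0.0028; 0.0612 -0.0028 0.6169]  S=[1.3230 -0.2131 0.4756; -0.2131 0.6404 -0.2625; 0.4756 -0.2625 1.0725]  K=[0.4949 -0.0244 0.0130; 0.0202 0.6452 0.0906; -0.0593 0.0006 0.6192]  nu=[-4.8564, -3.0230, -0.5483]  x^+=[-0.2910, 0.2550, 1.1378]  P^+=[0.3160 0.0500 -0.0576; 0.0500 0.1442 0.0317; -0.0576 0.0317 0.2362]
step 3: x^-=[-0.0853, 0.0779, 1.2049]  P^-=[0.6106 -0.0036 0.0577; -0.0036 0.3378 -0.0139; 0.0577 -0.0139 0.5423]  S=[1.2783 -0.2050 0.4441; -0.2050 0.5959 -0.2501; 0.4441 -0.2501 0.9954]  K=[0.4761 -0.0395 0.0203; 0.0154 0.6109 0.0773; -0.0518 -0.0136 0.5842]  nu=[-2.6011, -0.0582, -3.4768]  x^+=[-1.3919, -0.2664, -0.6907]  P^+=[0.3028 0.0452 -0.0526; 0.0452 0.1356 0.0274; -0.0526 0.0274 0.2223]
step 4: x^-=[-1.3018, 0.1313, -1.0911]  P^-=[0.6026 -0.0066 0.0582; -0.0066 0.3313 -0.0175; 0.0582 -0.0175 0.5269]  S=[1.2707 -0.2057 0.4396; -0.2057 0.5910 -0.2500; 0.4396 -0.2500 0.9808]  K=[0.4720 -0.0426 0.0223; 0.0142 0.6054 0.0741; -0.0499 -0.0172 0.5759]  nu=[0.6895, -1.6457, 1.5826]  x^+=[-0.8710, -0.7379, -0.1858]  P^+=[0.2999 0.0442 -0.0514; 0.0442 0.1341 0.0263; -0.0514 0.0263 0.2190]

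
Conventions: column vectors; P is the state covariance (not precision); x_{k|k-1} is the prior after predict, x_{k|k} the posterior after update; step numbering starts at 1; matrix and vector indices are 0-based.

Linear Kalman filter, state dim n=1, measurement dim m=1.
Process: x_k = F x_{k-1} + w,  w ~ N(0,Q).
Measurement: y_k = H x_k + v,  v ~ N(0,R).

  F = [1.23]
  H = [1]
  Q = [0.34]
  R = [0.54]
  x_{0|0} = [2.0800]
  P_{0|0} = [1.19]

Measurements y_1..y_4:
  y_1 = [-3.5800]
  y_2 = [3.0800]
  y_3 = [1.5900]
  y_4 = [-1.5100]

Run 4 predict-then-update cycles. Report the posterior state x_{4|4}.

x_post = [-0.2286]

step 1: x^-=[2.5584]  P^-=[2.1404]  S=[2.6804]  K=[0.7985]  nu=[-6.1384]  x^+=[-2.3433]  P^+=[0.4312]
step 2: x^-=[-2.8823]  P^-=[0.9924]  S=[1.5324]  K=[0.6476]  nu=[5.9623]  x^+=[0.9789]  P^+=[0.3497]
step 3: x^-=[1.2041]  P^-=[0.8691]  S=[1.4091]  K=[0.6168]  nu=[0.3859]  x^+=[1.4421]  P^+=[0.3331]
step 4: x^-=[1.7738]  P^-=[0.8439]  S=[1.3839]  K=[0.6098]  nu=[-3.2838]  x^+=[-0.2286]  P^+=[0.3293]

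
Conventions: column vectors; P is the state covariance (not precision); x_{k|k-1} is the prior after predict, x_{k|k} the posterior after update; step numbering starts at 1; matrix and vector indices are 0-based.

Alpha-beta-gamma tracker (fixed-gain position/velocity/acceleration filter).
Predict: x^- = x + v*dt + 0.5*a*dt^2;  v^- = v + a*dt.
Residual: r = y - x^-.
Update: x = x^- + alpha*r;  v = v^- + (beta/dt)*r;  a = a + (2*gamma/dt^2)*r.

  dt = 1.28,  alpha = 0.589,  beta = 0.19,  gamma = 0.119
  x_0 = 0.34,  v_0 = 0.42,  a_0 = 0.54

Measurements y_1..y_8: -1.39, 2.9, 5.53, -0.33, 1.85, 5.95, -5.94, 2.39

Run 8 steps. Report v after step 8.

step 1: x_pred=1.3200  r=-2.7100  x^+=-0.2762  v^+=0.7089  a^+=0.1463
step 2: x_pred=0.7511  r=2.1489  x^+=2.0168  v^+=1.2152  a^+=0.4585
step 3: x_pred=3.9479  r=1.5821  x^+=4.8798  v^+=2.0369  a^+=0.6883
step 4: x_pred=8.0509  r=-8.3809  x^+=3.1146  v^+=1.6739  a^+=-0.5291
step 5: x_pred=4.8237  r=-2.9737  x^+=3.0722  v^+=0.5552  a^+=-0.9611
step 6: x_pred=2.9956  r=2.9544  x^+=4.7357  v^+=-0.2364  a^+=-0.5319
step 7: x_pred=3.9974  r=-9.9374  x^+=-1.8557  v^+=-2.3924  a^+=-1.9755
step 8: x_pred=-6.5363  r=8.9263  x^+=-1.2787  v^+=-3.5960  a^+=-0.6788

v_post = -3.5960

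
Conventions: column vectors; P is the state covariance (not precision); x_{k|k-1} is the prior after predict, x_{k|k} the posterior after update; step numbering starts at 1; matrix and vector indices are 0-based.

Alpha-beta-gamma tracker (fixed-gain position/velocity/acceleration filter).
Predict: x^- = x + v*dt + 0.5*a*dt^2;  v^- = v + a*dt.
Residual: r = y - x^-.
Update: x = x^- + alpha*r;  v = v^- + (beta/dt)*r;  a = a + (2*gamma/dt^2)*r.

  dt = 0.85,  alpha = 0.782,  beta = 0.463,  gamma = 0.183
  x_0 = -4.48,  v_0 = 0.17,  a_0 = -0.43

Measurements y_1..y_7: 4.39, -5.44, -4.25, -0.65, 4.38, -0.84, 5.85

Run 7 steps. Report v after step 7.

v_post = 4.0238

step 1: x_pred=-4.4908  r=8.8808  x^+=2.4540  v^+=4.6419  a^+=4.0688
step 2: x_pred=7.8695  r=-13.3095  x^+=-2.5385  v^+=0.8507  a^+=-2.6734
step 3: x_pred=-2.7812  r=-1.4688  x^+=-3.9298  v^+=-2.2218  a^+=-3.4175
step 4: x_pred=-7.0529  r=6.4029  x^+=-2.0458  v^+=-1.6390  a^+=-0.1739
step 5: x_pred=-3.5018  r=7.8818  x^+=2.6618  v^+=2.5065  a^+=3.8188
step 6: x_pred=6.1718  r=-7.0118  x^+=0.6886  v^+=1.9330  a^+=0.2668
step 7: x_pred=2.4280  r=3.4220  x^+=5.1040  v^+=4.0238  a^+=2.0003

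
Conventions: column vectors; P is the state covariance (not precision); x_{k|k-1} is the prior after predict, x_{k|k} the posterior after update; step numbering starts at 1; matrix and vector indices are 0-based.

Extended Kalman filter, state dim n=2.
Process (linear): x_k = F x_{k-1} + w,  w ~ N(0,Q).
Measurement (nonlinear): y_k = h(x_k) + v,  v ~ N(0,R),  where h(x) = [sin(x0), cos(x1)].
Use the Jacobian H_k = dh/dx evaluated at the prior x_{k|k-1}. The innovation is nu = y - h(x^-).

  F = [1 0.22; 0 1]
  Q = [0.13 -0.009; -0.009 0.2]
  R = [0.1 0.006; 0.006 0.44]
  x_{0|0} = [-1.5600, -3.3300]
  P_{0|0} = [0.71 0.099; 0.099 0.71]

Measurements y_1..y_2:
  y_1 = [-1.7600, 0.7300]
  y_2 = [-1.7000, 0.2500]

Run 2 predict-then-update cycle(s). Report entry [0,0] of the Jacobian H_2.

H_jac[0,0] = -0.2954

step 1: x^-=[-2.2926, -3.3300]  P^-=[0.9179 0.2462; 0.2462 0.9100]  H_jac=[-0.6607 0.0000; 0.0000 -0.1873]  S=[0.5007 0.0365; 0.0365 0.4719]  K=[-1.2109 -0.0041; -0.3003 -0.3380]  nu=[-1.0094, 1.7123]  x^+=[-1.0774, -3.6056]  P^+=[0.1833 0.0485; 0.0485 0.8036]
step 2: x^-=[-1.8706, -3.6056]  P^-=[0.3735 0.2163; 0.2163 1.0036]  H_jac=[-0.2954 0.0000; 0.0000 -0.4475]  S=[0.1326 0.0346; 0.0346 0.6410]  K=[-0.8041 -0.1076; -0.3033 -0.6843]  nu=[-0.7446, 1.1443]  x^+=[-1.3951, -4.1628]  P^+=[0.2744 0.1166; 0.1166 0.6768]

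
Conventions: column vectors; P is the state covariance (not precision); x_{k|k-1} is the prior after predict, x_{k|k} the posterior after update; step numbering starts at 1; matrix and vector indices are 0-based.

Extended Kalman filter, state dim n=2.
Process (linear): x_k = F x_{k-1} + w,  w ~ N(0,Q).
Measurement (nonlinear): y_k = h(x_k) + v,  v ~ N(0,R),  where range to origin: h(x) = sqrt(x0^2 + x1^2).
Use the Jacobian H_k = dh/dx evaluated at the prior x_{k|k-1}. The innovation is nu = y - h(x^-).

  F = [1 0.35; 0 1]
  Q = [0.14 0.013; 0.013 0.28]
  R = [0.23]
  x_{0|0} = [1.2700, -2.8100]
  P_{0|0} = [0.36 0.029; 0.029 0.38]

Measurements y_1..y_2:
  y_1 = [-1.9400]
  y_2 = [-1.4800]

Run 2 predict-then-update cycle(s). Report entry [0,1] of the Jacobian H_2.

H_jac[0,1] = 0.5322

step 1: x^-=[0.2865, -2.8100]  P^-=[0.5668 0.1750; 0.1750 0.6600]  H_jac=[0.1014 -0.9948]  S=[0.8537]  K=[-0.1366; -0.7483]  nu=[-4.7646]  x^+=[0.9372, 0.7553]  P^+=[0.5509 0.0877; 0.0877 0.1819]
step 2: x^-=[1.2016, 0.7553]  P^-=[0.7746 0.1644; 0.1644 0.4619]  H_jac=[0.8466 0.5322]  S=[1.0642]  K=[0.6985; 0.3618]  nu=[-2.8993]  x^+=[-0.8234, -0.2937]  P^+=[0.2554 -0.1045; -0.1045 0.3226]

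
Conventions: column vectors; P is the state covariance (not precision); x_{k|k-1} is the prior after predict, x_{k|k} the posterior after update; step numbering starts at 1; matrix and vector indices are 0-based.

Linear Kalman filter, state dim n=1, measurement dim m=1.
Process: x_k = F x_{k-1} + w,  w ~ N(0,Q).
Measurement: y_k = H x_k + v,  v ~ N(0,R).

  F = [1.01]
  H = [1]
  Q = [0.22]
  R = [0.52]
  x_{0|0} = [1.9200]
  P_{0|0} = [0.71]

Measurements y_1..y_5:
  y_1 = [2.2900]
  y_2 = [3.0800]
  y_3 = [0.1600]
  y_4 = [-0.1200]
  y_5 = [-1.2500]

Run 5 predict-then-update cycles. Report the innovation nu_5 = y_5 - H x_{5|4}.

step 1: x^-=[1.9392]  P^-=[0.9443]  S=[1.4643]  K=[0.6449]  nu=[0.3508]  x^+=[2.1654]  P^+=[0.3353]
step 2: x^-=[2.1871]  P^-=[0.5621]  S=[1.0821]  K=[0.5194]  nu=[0.8929]  x^+=[2.6509]  P^+=[0.2701]
step 3: x^-=[2.6774]  P^-=[0.4955]  S=[1.0155]  K=[0.4880]  nu=[-2.5174]  x^+=[1.4490]  P^+=[0.2537]
step 4: x^-=[1.4635]  P^-=[0.4788]  S=[0.9988]  K=[0.4794]  nu=[-1.5835]  x^+=[0.7044]  P^+=[0.2493]
step 5: x^-=[0.7114]  P^-=[0.4743]  S=[0.9943]  K=[0.4770]  nu=[-1.9614]  x^+=[-0.2242]  P^+=[0.2480]

innov = [-1.9614]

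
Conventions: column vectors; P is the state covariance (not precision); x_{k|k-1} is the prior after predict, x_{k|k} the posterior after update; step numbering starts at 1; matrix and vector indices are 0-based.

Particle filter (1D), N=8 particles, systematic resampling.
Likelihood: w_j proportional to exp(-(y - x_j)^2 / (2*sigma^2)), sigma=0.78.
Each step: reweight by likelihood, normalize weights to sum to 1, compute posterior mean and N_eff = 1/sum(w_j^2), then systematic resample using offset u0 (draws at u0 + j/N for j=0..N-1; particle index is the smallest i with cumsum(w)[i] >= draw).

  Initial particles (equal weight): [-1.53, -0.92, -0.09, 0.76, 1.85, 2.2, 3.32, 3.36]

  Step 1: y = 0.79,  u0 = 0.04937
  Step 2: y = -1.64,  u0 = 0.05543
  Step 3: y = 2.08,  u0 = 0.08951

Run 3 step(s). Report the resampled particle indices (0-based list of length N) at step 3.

step 1: w=[0.0054, 0.0405, 0.2370, 0.4475, 0.1779, 0.0874, 0.0023, 0.0020]  mean=0.8090  Neff=3.3622  idx=[2, 2, 3, 3, 3, 3, 4, 5]
step 2: w=[0.4437, 0.4437, 0.0281, 0.0281, 0.0281, 0.0281, 0.0001, 0.0000]  mean=0.0059  Neff=2.5194  idx=[0, 0, 0, 0, 1, 1, 1, 3]
step 3: w=[0.0542, 0.0542, 0.0542, 0.0542, 0.0542, 0.0542, 0.0542, 0.6206]  mean=0.4375  Neff=2.4649  idx=[1, 3, 6, 7, 7, 7, 7, 7]

resampled_idx = [1, 3, 6, 7, 7, 7, 7, 7]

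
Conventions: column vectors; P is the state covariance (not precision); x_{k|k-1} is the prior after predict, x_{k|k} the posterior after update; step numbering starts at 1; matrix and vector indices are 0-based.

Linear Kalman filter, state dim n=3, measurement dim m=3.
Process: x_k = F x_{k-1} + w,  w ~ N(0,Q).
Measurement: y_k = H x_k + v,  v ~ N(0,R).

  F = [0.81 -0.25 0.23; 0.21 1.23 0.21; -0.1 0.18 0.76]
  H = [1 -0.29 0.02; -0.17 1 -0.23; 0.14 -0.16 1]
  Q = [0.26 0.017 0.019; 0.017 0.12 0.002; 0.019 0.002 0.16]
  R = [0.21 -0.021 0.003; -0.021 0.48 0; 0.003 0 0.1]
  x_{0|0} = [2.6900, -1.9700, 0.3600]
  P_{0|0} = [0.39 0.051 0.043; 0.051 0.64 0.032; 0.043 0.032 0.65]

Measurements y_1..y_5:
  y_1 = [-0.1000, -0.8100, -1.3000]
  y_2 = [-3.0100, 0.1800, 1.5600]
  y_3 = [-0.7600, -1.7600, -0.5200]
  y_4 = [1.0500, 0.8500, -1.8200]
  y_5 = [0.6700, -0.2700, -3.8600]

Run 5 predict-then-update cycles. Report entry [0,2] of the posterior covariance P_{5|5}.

step 1: x^-=[2.7542, -1.7826, -0.3500]  P^-=[0.5820 -0.0172 0.1017; -0.0172 1.1808 0.2720; 0.1017 0.2720 0.5605]  S=[0.9023 -0.4831 0.1761; -0.4831 1.5959 -0.0731; 0.1761 -0.0731 0.6443]  K=[0.7003 0.1297 0.1118; -0.0647 0.6931 0.2215; -0.0792 0.0941 0.8567]  nu=[-3.3642, 1.3603, -1.6208]  x^+=[0.3934, -0.9813, -1.3443]  P^+=[0.1668 0.0764 0.0022; 0.0764 0.3630 0.0693; 0.0022 0.0693 0.0962]
step 2: x^-=[0.2548, -1.4067, -1.2377]  P^-=[0.3591 0.0270 0.0100; 0.0270 0.7562 0.1554; 0.0100 0.1554 0.2449]  S=[0.6157 -0.2630 0.0523; -0.2630 1.1797 -0.0222; 0.0523 -0.0222 0.3232]  K=[0.6094 0.1066 0.0819; -0.0676 0.5950 0.1701; -0.0749 0.0791 0.7028]  nu=[-3.6480, 1.3453, 2.5369]  x^+=[-1.6171, 0.0720, 0.9250]  P^+=[0.1442 0.0629 -0.0001; 0.0629 0.3110 0.0578; -0.0001 0.0578 0.0793]
step 3: x^-=[-1.1151, -0.0568, 0.8777]  P^-=[0.3461 0.0223 0.0093; 0.0223 0.6626 0.1313; 0.0093 0.1313 0.2309]  S=[0.5978 -0.2404 0.0531; -0.2404 1.0976 -0.0294; 0.0531 -0.0294 0.3142]  K=[0.6010 0.0986 0.0799; -0.0674 0.5621 0.1543; -0.0728 0.0724 0.6912]  nu=[0.3211, -1.6909, -1.2506]  x^+=[-1.1888, -1.2220, -0.1324]  P^+=[0.1414 0.0586 -0.0006; 0.0586 0.2936 0.0540; -0.0006 0.0540 0.0776]
step 4: x^-=[-0.6879, -1.7805, -0.2017]  P^-=[0.3450 0.0221 0.0095; 0.0221 0.6320 0.1239; 0.0095 0.1239 0.2285]  S=[0.5944 -0.2323 0.0540; -0.2323 1.0703 -0.0317; 0.0540 -0.0317 0.3135]  K=[0.6005 0.0965 0.0795; -0.0654 0.5506 0.1494; -0.0720 0.0699 0.6894]  nu=[1.2256, 2.4671, -1.8068]  x^+=[0.1424, -0.7722, -1.3633]  P^+=[0.1410 0.0575 -0.0008; 0.0575 0.2875 0.0527; -0.0008 0.0527 0.0773]
step 5: x^-=[-0.0051, -1.2062, -1.1894]  P^-=[0.3449 0.0225 0.0097; 0.0225 0.6215 0.1213; 0.0097 0.1213 0.2278]  S=[0.5932 -0.2290 0.0543; -0.2290 1.0608 -0.0325; 0.0543 -0.0325 0.3134]  K=[0.6006 0.0959 0.0793; -0.0642 0.5466 0.1476; -0.0717 0.0690 0.6890]  nu=[0.3491, 0.6617, -2.8629]  x^+=[0.0409, -1.2893, -3.1412]  P^+=[0.1410 0.0572 -0.0008; 0.0572 0.2855 0.0522; -0.0008 0.0522 0.0772]

P_post[0,2] = -0.0008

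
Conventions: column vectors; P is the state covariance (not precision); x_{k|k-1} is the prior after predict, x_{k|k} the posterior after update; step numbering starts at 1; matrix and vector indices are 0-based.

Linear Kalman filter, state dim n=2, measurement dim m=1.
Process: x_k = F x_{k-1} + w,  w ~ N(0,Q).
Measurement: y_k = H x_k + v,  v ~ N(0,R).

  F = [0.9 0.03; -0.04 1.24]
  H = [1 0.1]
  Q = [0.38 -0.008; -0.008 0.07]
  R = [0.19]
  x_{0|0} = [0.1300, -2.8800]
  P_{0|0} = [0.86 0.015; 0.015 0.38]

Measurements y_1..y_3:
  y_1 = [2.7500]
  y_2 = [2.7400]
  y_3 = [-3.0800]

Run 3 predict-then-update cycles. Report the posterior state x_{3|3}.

step 1: x^-=[0.0306, -3.5764]  P^-=[1.0778 -0.0081; -0.0081 0.6542]  S=[1.2727]  K=[0.8462; 0.0450]  nu=[3.0770]  x^+=[2.6344, -3.4378]  P^+=[0.1664 -0.0566; -0.0566 0.6516]
step 2: x^-=[2.2678, -4.3683]  P^-=[0.5123 -0.0529; -0.0529 1.0778]  S=[0.7026]  K=[0.7217; 0.0782]  nu=[0.9090]  x^+=[2.9239, -4.2972]  P^+=[0.1464 -0.0925; -0.0925 1.0735]
step 3: x^-=[2.5026, -5.4455]  P^-=[0.4945 -0.0764; -0.0764 1.7300]  S=[0.6865]  K=[0.7092; 0.1406]  nu=[-5.0380]  x^+=[-1.0703, -6.1540]  P^+=[0.1492 -0.1449; -0.1449 1.7164]

x_post = [-1.0703, -6.1540]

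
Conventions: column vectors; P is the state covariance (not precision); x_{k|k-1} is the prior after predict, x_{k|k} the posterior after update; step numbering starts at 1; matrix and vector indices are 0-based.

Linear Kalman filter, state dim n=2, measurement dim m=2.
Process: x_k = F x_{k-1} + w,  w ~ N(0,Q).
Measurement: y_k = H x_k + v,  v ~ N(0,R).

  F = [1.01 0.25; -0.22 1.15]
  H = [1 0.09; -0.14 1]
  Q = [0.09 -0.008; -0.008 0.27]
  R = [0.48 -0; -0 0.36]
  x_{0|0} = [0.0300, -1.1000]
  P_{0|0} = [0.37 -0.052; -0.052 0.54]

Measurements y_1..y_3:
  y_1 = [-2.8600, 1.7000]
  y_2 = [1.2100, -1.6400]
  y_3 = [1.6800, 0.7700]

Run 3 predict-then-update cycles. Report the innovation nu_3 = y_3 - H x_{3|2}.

innov = [2.1482, 1.2686]

step 1: x^-=[-0.2447, -1.2716]  P^-=[0.4749 0.0075; 0.0075 1.0284]  S=[0.9646 0.0335; 0.0335 1.3956]  K=[0.4949 -0.0541; 0.0782 0.7342]  nu=[-2.5009, 2.9373]  x^+=[-1.6415, 0.6895]  P^+=[0.2363 0.0136; 0.0136 0.2662]
step 2: x^-=[-1.4855, 1.1540]  P^-=[0.3546 0.0311; 0.0311 0.6267]  S=[0.8453 0.0374; 0.0374 0.9849]  K=[0.4244 -0.0350; 0.0756 0.6290]  nu=[2.5917, -3.0020]  x^+=[-0.2807, -0.5381]  P^+=[0.2023 0.0157; 0.0157 0.2286]
step 3: x^-=[-0.4180, -0.5571]  P^-=[0.3186 0.0302; 0.0302 0.5742]  S=[0.8087 0.0369; 0.0369 0.9320]  K=[0.3987 -0.0312; 0.0735 0.6087]  nu=[2.1482, 1.2686]  x^+=[0.3989, 0.3729]  P^+=[0.1900 0.0154; 0.0154 0.2213]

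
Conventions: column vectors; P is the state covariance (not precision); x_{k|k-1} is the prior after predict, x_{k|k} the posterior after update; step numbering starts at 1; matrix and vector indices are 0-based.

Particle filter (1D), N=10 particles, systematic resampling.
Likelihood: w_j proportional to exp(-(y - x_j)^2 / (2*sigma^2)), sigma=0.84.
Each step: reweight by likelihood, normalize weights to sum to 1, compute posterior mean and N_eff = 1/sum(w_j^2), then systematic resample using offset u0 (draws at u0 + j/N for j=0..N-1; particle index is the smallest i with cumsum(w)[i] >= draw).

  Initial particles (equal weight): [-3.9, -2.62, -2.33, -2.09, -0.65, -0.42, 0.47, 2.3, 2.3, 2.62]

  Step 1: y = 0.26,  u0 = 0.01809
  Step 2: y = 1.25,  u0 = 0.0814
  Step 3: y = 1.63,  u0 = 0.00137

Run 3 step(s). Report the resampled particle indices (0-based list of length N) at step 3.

resampled_idx = [0, 2, 3, 4, 5, 5, 6, 7, 8, 9]

step 1: w=[0.0000, 0.0012, 0.0036, 0.0083, 0.2316, 0.3001, 0.4036, 0.0218, 0.0218, 0.0080]  mean=0.0058  Neff=3.2503  idx=[4, 4, 4, 5, 5, 5, 6, 6, 6, 6]
step 2: w=[0.0239, 0.0239, 0.0239, 0.0427, 0.0427, 0.0427, 0.2001, 0.2001, 0.2001, 0.2001]  mean=0.2759  Neff=5.9760  idx=[3, 5, 6, 6, 7, 7, 8, 8, 9, 9]
step 3: w=[0.0160, 0.0160, 0.1210, 0.1210, 0.1210, 0.1210, 0.1210, 0.1210, 0.1210, 0.1210]  mean=0.4416  Neff=8.4999  idx=[0, 2, 3, 4, 5, 5, 6, 7, 8, 9]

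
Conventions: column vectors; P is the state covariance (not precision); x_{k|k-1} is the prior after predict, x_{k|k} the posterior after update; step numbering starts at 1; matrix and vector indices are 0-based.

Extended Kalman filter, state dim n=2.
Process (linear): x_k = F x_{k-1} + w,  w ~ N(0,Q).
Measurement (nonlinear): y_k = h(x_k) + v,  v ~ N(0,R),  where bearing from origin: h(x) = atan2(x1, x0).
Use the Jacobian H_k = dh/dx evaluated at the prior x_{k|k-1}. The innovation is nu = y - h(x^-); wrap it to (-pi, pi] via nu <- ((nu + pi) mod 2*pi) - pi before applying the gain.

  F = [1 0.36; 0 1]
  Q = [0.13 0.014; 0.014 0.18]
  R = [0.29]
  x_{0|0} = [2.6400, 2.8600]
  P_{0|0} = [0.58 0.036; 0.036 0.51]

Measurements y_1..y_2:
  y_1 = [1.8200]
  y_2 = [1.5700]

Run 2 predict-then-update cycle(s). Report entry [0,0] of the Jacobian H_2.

H_jac[0,0] = -0.1026

step 1: x^-=[3.6696, 2.8600]  P^-=[0.8020 0.2336; 0.2336 0.6900]  H_jac=[-0.1321 0.1695]  S=[0.3134]  K=[-0.2118; 0.2748]  nu=[1.1580]  x^+=[3.4244, 3.1782]  P^+=[0.7880 0.2518; 0.2518 0.6663]
step 2: x^-=[4.5685, 3.1782]  P^-=[1.1856 0.5057; 0.5057 0.8463]  H_jac=[-0.1026 0.1475]  S=[0.3056]  K=[-0.1540; 0.2387]  nu=[0.9622]  x^+=[4.4203, 3.4079]  P^+=[1.1784 0.5170; 0.5170 0.8289]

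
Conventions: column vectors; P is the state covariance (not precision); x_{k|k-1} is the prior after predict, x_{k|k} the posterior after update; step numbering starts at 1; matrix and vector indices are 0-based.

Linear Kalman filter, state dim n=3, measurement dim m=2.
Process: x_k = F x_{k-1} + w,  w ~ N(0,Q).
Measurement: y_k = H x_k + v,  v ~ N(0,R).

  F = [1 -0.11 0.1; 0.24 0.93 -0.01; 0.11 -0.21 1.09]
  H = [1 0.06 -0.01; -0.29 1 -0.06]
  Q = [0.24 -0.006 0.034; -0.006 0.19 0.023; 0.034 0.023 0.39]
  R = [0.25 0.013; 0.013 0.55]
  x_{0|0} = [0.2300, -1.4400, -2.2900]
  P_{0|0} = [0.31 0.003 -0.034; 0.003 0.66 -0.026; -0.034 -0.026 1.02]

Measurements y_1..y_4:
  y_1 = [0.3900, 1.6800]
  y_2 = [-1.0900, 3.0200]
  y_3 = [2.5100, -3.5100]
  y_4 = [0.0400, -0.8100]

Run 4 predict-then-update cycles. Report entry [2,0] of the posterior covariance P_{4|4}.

step 1: x^-=[0.1594, -1.2611, -2.1684]  P^-=[0.5613 -0.0003 0.1601; -0.0003 0.7808 -0.1439; 0.1601 -0.1439 1.6383]  S=[0.8112 -0.1095; -0.1095 1.4069]  K=[0.6805 -0.0698; 0.1363 0.5718; 0.1403 -0.1943]  nu=[0.2846, 2.8572]  x^+=[0.1536, 0.4113, -2.6835]  P^+=[0.1684 0.0222 0.0480; 0.0222 0.3228 0.0027; 0.0480 0.0027 1.5633]
step 2: x^-=[-0.1600, 0.4462, -2.9945]  P^-=[0.4326 0.0208 0.2779; 0.0208 0.4887 -0.0362; 0.2779 -0.0362 2.2729]  S=[0.6815 -0.0767; -0.0767 1.0852]  K=[0.6248 -0.0676; 0.1253 0.4556; 0.3478 -0.2087]  nu=[-0.9867, 2.3477]  x^+=[-0.9354, 1.3922, -3.8277]  P^+=[0.1550 0.0220 0.1027; 0.0220 0.2615 0.0474; 0.1027 0.0474 2.1320]
step 3: x^-=[-1.4713, 1.1086, -4.5675]  P^-=[0.4342 0.0281 0.3910; 0.0281 0.4337 0.0289; 0.3910 0.0289 2.9384]  S=[0.6815 -0.0802; -0.0802 1.0247]  K=[0.6256 -0.0693; 0.1289 0.4237; 0.5078 -0.2148]  nu=[3.8691, -5.3193]  x^+=[1.3182, -0.6467, -1.4600]  P^+=[0.1555 0.0238 0.1456; 0.0238 0.2472 0.0925; 0.1456 0.0925 2.6978]
step 4: x^-=[1.2433, -0.2704, -1.3106]  P^-=[0.4473 0.0356 0.4928; 0.0356 0.4212 0.0826; 0.4928 0.0826 3.5995]  S=[0.6935 -0.0836; -0.0836 1.0084]  K=[0.6325 -0.0702; 0.1365 0.4139; 0.6392 -0.2210]  nu=[-1.2002, -0.2576]  x^+=[0.5023, -0.5409, -2.0208]  P^+=[0.1575 0.0261 0.1813; 0.0261 0.2450 0.1339; 0.1813 0.1339 3.2432]

P_post[2,0] = 0.1813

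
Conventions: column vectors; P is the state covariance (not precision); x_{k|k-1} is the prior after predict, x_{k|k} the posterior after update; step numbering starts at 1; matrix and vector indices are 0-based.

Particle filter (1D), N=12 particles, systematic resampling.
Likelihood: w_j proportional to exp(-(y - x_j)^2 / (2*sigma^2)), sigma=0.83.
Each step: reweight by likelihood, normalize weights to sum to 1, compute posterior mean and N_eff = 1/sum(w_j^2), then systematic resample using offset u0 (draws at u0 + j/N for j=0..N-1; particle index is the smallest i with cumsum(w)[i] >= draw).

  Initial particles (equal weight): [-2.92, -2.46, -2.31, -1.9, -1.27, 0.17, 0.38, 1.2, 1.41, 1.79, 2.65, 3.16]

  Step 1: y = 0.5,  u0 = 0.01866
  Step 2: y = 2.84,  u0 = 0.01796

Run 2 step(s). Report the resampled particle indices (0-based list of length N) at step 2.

resampled_idx = [4, 7, 8, 8, 9, 9, 10, 10, 11, 11, 11, 11]

step 1: w=[0.0001, 0.0005, 0.0009, 0.0042, 0.0284, 0.2549, 0.2729, 0.1933, 0.1512, 0.0824, 0.0096, 0.0016]  mean=0.7229  Neff=4.8219  idx=[4, 5, 5, 5, 6, 6, 6, 7, 7, 8, 8, 9]
step 2: w=[0.0000, 0.0046, 0.0046, 0.0046, 0.0100, 0.0100, 0.0100, 0.1144, 0.1144, 0.1827, 0.1827, 0.3621]  mean=1.4517  Neff=4.4557  idx=[4, 7, 8, 8, 9, 9, 10, 10, 11, 11, 11, 11]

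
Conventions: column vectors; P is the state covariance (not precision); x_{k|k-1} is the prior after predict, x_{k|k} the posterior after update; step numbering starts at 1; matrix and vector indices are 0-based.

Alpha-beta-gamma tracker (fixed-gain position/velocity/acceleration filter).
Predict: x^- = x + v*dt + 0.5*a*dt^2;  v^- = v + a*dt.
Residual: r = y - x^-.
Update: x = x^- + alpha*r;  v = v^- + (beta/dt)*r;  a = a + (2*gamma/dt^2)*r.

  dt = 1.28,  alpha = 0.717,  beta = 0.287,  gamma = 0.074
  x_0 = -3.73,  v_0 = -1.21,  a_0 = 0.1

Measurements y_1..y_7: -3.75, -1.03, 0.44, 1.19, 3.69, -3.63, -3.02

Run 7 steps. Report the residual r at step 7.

resid = -3.1468

step 1: x_pred=-5.1969  r=1.4469  x^+=-4.1595  v^+=-0.7576  a^+=0.2307
step 2: x_pred=-4.9402  r=3.9102  x^+=-2.1366  v^+=0.4144  a^+=0.5839
step 3: x_pred=-1.1277  r=1.5677  x^+=-0.0037  v^+=1.5134  a^+=0.7255
step 4: x_pred=2.5278  r=-1.3378  x^+=1.5686  v^+=2.1421  a^+=0.6047
step 5: x_pred=4.8058  r=-1.1158  x^+=4.0058  v^+=2.6659  a^+=0.5039
step 6: x_pred=7.8309  r=-11.4609  x^+=-0.3866  v^+=0.7411  a^+=-0.5314
step 7: x_pred=0.1268  r=-3.1468  x^+=-2.1295  v^+=-0.6446  a^+=-0.8157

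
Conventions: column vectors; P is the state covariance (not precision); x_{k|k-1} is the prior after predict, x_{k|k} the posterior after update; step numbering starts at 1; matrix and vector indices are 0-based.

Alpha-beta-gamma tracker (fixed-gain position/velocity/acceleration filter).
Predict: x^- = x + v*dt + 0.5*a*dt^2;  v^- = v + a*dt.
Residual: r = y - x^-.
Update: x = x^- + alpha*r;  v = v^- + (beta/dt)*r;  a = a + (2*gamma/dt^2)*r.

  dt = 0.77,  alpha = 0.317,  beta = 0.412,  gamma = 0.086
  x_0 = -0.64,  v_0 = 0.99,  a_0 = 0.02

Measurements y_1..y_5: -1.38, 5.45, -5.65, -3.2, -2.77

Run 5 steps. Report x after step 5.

step 1: x_pred=0.1282  r=-1.5082  x^+=-0.3499  v^+=0.1984  a^+=-0.4175
step 2: x_pred=-0.3209  r=5.7709  x^+=1.5085  v^+=2.9647  a^+=1.2566
step 3: x_pred=4.1638  r=-9.8138  x^+=1.0528  v^+=-1.3188  a^+=-1.5904
step 4: x_pred=-0.4341  r=-2.7659  x^+=-1.3109  v^+=-4.0233  a^+=-2.3928
step 5: x_pred=-5.1182  r=2.3482  x^+=-4.3738  v^+=-4.6093  a^+=-1.7116

x_post = -4.3738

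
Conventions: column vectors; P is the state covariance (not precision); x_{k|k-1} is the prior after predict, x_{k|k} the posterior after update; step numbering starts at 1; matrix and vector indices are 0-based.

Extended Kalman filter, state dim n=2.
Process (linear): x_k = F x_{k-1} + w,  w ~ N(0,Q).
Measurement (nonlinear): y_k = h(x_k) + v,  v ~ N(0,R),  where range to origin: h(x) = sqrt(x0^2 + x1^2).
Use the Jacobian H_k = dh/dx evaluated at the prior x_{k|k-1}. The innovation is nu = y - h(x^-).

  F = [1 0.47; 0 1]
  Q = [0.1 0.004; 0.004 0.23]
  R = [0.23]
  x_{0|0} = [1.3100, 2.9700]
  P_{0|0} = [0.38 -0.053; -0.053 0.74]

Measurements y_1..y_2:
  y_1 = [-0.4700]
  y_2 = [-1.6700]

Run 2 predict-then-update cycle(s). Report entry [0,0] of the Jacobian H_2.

step 1: x^-=[2.7059, 2.9700]  P^-=[0.5936 0.2988; 0.2988 0.9700]  H_jac=[0.6735 0.7392]  S=[1.3268]  K=[0.4678; 0.6921]  nu=[-4.4878]  x^+=[0.6065, -0.1360]  P^+=[0.3033 -0.1308; -0.1308 0.3345]
step 2: x^-=[0.5426, -0.1360]  P^-=[0.3543 0.0304; 0.0304 0.5645]  H_jac=[0.9700 -0.2431]  S=[0.5823]  K=[0.5774; -0.1849]  nu=[-2.2294]  x^+=[-0.7446, 0.2763]  P^+=[0.1601 0.0926; 0.0926 0.5446]

H_jac[0,0] = 0.9700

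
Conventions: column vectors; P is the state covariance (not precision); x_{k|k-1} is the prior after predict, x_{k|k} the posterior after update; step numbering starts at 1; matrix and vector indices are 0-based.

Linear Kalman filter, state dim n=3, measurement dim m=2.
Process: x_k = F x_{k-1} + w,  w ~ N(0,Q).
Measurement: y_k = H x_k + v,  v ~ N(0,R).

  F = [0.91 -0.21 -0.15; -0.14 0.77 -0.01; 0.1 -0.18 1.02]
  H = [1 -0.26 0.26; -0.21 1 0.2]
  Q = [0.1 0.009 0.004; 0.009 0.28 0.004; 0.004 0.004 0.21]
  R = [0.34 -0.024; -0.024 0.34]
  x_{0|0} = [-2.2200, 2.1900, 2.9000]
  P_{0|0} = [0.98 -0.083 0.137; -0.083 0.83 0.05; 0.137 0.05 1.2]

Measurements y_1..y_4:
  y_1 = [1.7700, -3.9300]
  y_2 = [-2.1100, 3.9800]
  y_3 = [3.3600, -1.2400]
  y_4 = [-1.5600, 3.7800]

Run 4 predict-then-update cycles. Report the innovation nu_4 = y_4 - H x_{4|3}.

step 1: x^-=[-2.9151, 1.9681, 2.3418]  P^-=[0.9726 -0.3129 0.0720; -0.3129 0.8089 -0.1258; 0.0720 -0.1258 1.5077]  S=[1.6864 -0.7059; -0.7059 1.3272]  K=[0.6143 -0.0521; -0.0794 0.5978; 0.4441 0.3572]  nu=[4.5879, -6.9786]  x^+=[0.2668, -2.5683, 1.8865]  P^+=[0.2875 0.0729 -0.2247; 0.0729 0.2569 -0.1824; -0.2247 -0.1824 1.2298]
step 2: x^-=[0.4991, -2.0338, 2.4132]  P^-=[0.3991 0.0039 -0.3328; 0.0039 0.4246 -0.1520; -0.3328 -0.1520 1.5192]  S=[0.7159 -0.2151; -0.2151 0.8085]  K=[0.4138 -0.0711; -0.0628 0.4698; 0.2439 0.3392]  nu=[-3.7654, 5.6360]  x^+=[-1.4597, 0.8506, 3.4065]  P^+=[0.2598 0.0923 -0.3591; 0.0923 0.2306 -0.2498; -0.3591 -0.2498 1.4192]
step 3: x^-=[-2.0179, 0.8253, 3.1756]  P^-=[0.4042 0.0322 -0.4790; 0.0322 0.4049 -0.1816; -0.4790 -0.1816 1.7117]  S=[0.6461 -0.1987; -0.1987 0.7853]  K=[0.3923 -0.0899; -0.0483 0.4485; 0.1332 0.3665]  nu=[4.7668, -3.1241]  x^+=[0.1332, -0.8064, 2.6655]  P^+=[0.2844 0.1119 -0.4607; 0.1119 0.2368 -0.2982; -0.4607 -0.2982 1.6142]
step 4: x^-=[-0.1093, -0.6662, 2.8772]  P^-=[0.4465 0.0469 -0.5937; 0.0469 0.4053 -0.2063; -0.5937 -0.2063 1.9114]  S=[0.6379 -0.2035; -0.2035 0.7891]  K=[0.4053 -0.1053; -0.0354 0.4397; 0.0588 0.3962]  nu=[-2.3720, 3.8478]  x^+=[-1.4759, 1.1098, 4.2622]  P^+=[0.3156 0.1297 -0.5446; 0.1297 0.2456 -0.3400; -0.5446 -0.3400 1.7948]

innov = [-2.3720, 3.8478]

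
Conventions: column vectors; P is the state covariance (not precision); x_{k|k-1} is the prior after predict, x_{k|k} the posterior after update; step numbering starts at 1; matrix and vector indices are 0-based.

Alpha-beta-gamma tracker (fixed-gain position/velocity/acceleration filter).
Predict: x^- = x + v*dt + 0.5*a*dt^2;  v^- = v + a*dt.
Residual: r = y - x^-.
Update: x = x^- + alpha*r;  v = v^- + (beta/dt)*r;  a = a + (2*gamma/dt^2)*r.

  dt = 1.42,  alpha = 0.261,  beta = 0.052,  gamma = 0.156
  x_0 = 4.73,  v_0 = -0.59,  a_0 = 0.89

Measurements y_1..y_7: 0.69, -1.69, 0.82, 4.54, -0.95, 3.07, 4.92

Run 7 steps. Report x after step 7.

step 1: x_pred=4.7895  r=-4.0995  x^+=3.7195  v^+=0.5237  a^+=0.2557
step 2: x_pred=4.7209  r=-6.4109  x^+=3.0477  v^+=0.6520  a^+=-0.7363
step 3: x_pred=3.2312  r=-2.4112  x^+=2.6018  v^+=-0.4819  a^+=-1.1094
step 4: x_pred=0.7991  r=3.7409  x^+=1.7755  v^+=-1.9202  a^+=-0.5305
step 5: x_pred=-1.4860  r=0.5360  x^+=-1.3461  v^+=-2.6539  a^+=-0.4476
step 6: x_pred=-5.5660  r=8.6360  x^+=-3.3120  v^+=-2.9733  a^+=0.8886
step 7: x_pred=-6.6381  r=11.5581  x^+=-3.6214  v^+=-1.2881  a^+=2.6770

x_post = -3.6214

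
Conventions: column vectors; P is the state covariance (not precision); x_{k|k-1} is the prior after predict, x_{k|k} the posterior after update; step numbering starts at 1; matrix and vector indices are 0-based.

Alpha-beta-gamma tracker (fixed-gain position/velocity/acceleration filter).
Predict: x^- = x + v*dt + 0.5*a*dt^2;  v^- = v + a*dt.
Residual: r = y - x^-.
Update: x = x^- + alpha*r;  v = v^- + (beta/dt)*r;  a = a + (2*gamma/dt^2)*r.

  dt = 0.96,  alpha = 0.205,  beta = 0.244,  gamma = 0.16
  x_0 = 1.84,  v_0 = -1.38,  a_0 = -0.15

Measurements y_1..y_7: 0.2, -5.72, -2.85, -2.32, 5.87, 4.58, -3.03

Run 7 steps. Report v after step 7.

v_post = 14.9752

step 1: x_pred=0.4461  r=-0.2461  x^+=0.3956  v^+=-1.5865  a^+=-0.2354
step 2: x_pred=-1.2359  r=-4.4841  x^+=-2.1552  v^+=-2.9523  a^+=-1.7924
step 3: x_pred=-5.8153  r=2.9653  x^+=-5.2074  v^+=-3.9193  a^+=-0.7628
step 4: x_pred=-9.3214  r=7.0014  x^+=-7.8861  v^+=-2.8721  a^+=1.6683
step 5: x_pred=-9.8746  r=15.7446  x^+=-6.6469  v^+=2.7312  a^+=7.1351
step 6: x_pred=-0.7371  r=5.3171  x^+=0.3529  v^+=10.9324  a^+=8.9813
step 7: x_pred=14.9866  r=-18.0166  x^+=11.2932  v^+=14.9752  a^+=2.7256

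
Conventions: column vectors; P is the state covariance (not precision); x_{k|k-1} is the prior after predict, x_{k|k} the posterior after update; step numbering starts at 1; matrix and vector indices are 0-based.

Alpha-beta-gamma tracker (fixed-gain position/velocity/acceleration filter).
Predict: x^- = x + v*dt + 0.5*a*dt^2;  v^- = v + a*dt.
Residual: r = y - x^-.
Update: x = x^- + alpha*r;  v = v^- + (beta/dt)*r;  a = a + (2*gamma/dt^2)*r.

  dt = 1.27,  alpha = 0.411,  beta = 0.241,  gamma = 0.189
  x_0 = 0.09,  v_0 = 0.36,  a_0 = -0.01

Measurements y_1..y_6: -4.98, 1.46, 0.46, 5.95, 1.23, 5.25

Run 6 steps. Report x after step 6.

x_post = 8.4740

step 1: x_pred=0.5391  r=-5.5191  x^+=-1.7292  v^+=-0.7000  a^+=-1.3035
step 2: x_pred=-3.6695  r=5.1295  x^+=-1.5612  v^+=-1.3821  a^+=-0.1013
step 3: x_pred=-3.3982  r=3.8582  x^+=-1.8125  v^+=-0.7786  a^+=0.8029
step 4: x_pred=-2.1538  r=8.1038  x^+=1.1769  v^+=1.7789  a^+=2.7021
step 5: x_pred=5.6151  r=-4.3851  x^+=3.8128  v^+=4.3784  a^+=1.6744
step 6: x_pred=10.7237  r=-5.4737  x^+=8.4740  v^+=5.4661  a^+=0.3916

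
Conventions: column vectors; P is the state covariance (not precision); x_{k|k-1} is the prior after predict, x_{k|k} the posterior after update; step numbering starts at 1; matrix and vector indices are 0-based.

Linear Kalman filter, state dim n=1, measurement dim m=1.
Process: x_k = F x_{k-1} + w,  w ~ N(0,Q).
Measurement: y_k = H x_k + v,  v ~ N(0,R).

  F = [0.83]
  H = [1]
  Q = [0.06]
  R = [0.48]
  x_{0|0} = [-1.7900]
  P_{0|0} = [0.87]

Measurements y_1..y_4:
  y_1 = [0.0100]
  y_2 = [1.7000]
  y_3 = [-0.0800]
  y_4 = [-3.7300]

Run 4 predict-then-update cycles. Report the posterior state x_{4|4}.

x_post = [-0.7965]

step 1: x^-=[-1.4857]  P^-=[0.6593]  S=[1.1393]  K=[0.5787]  nu=[1.4957]  x^+=[-0.6201]  P^+=[0.2778]
step 2: x^-=[-0.5147]  P^-=[0.2514]  S=[0.7314]  K=[0.3437]  nu=[2.2147]  x^+=[0.2465]  P^+=[0.1650]
step 3: x^-=[0.2046]  P^-=[0.1736]  S=[0.6536]  K=[0.2657]  nu=[-0.2846]  x^+=[0.1290]  P^+=[0.1275]
step 4: x^-=[0.1070]  P^-=[0.1478]  S=[0.6278]  K=[0.2355]  nu=[-3.8370]  x^+=[-0.7965]  P^+=[0.1130]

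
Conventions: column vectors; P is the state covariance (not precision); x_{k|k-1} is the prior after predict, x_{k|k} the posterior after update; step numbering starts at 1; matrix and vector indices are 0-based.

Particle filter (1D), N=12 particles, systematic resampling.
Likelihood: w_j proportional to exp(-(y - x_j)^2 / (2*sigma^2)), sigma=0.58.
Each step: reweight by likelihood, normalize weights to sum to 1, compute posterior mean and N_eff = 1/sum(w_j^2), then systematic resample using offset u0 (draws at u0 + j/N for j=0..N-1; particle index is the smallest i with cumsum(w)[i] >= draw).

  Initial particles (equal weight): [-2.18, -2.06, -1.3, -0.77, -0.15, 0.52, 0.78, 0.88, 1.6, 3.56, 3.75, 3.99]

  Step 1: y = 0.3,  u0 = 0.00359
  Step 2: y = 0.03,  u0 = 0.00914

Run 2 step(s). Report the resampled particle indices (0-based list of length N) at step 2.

resampled_idx = [0, 1, 2, 2, 3, 4, 4, 5, 6, 7, 9, 10]

step 1: w=[0.0000, 0.0001, 0.0068, 0.0557, 0.2261, 0.2843, 0.2169, 0.1853, 0.0248, 0.0000, 0.0000, 0.0000]  mean=0.4338  Neff=4.6064  idx=[2, 4, 4, 4, 5, 5, 5, 6, 6, 6, 7, 7]
step 2: w=[0.0103, 0.1359, 0.1359, 0.1359, 0.0998, 0.0998, 0.0998, 0.0618, 0.0618, 0.0618, 0.0487, 0.0487]  mean=0.3115  Neff=9.8475  idx=[0, 1, 2, 2, 3, 4, 4, 5, 6, 7, 9, 10]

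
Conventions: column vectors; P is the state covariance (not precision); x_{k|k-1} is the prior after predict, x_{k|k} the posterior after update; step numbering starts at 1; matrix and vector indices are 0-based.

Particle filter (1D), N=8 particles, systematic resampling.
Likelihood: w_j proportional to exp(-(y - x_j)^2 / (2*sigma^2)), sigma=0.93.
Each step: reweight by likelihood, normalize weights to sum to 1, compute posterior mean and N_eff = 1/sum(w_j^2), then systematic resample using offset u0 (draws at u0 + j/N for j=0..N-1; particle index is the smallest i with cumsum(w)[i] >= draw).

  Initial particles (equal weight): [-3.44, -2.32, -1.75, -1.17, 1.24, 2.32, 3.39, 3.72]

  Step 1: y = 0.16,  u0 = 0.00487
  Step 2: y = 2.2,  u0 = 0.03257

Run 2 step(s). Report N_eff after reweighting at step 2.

N_eff = 4.0100

step 1: w=[0.0005, 0.0262, 0.1113, 0.3299, 0.4674, 0.0618, 0.0022, 0.0006]  mean=0.0893  Neff=2.9051  idx=[1, 2, 3, 3, 4, 4, 4, 4]
step 2: w=[0.0000, 0.0001, 0.0006, 0.0006, 0.2497, 0.2497, 0.2497, 0.2497]  mean=1.2369  Neff=4.0100  idx=[4, 4, 5, 5, 6, 6, 7, 7]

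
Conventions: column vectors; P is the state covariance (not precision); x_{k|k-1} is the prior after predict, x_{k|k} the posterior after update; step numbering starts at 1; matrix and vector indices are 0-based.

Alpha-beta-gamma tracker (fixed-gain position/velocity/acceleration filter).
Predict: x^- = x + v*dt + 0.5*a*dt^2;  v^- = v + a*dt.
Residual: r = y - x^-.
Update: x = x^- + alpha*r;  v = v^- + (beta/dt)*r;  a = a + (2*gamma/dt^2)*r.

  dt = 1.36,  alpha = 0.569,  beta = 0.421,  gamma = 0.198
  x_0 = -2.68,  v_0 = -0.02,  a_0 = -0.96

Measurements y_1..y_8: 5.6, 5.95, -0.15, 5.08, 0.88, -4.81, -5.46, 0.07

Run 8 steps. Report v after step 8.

v_post = -1.0583

step 1: x_pred=-3.5950  r=9.1950  x^+=1.6370  v^+=1.5208  a^+=1.0087
step 2: x_pred=4.6380  r=1.3120  x^+=5.3845  v^+=3.2987  a^+=1.2895
step 3: x_pred=11.0633  r=-11.2133  x^+=4.6830  v^+=1.5813  a^+=-1.1112
step 4: x_pred=5.8058  r=-0.7258  x^+=5.3928  v^+=-0.1547  a^+=-1.2666
step 5: x_pred=4.0111  r=-3.1311  x^+=2.2295  v^+=-2.8466  a^+=-1.9370
step 6: x_pred=-3.4332  r=-1.3768  x^+=-4.2166  v^+=-5.9071  a^+=-2.2318
step 7: x_pred=-14.3142  r=8.8542  x^+=-9.2762  v^+=-6.2014  a^+=-0.3361
step 8: x_pred=-18.0209  r=18.0909  x^+=-7.7272  v^+=-1.0583  a^+=3.5372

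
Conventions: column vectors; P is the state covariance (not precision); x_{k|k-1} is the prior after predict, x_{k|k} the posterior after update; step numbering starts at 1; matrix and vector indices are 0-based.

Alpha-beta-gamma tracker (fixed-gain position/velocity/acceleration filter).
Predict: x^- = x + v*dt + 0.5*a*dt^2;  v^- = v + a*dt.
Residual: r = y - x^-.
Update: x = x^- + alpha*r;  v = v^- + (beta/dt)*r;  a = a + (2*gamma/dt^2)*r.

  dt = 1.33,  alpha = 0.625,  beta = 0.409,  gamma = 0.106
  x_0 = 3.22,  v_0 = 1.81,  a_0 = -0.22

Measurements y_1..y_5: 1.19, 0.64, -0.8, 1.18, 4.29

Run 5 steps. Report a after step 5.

step 1: x_pred=5.4327  r=-4.2427  x^+=2.7810  v^+=0.2127  a^+=-0.7285
step 2: x_pred=2.4196  r=-1.7796  x^+=1.3073  v^+=-1.3035  a^+=-0.9418
step 3: x_pred=-1.2592  r=0.4592  x^+=-0.9722  v^+=-2.4148  a^+=-0.8867
step 4: x_pred=-4.9681  r=6.1481  x^+=-1.1256  v^+=-1.7035  a^+=-0.1499
step 5: x_pred=-3.5237  r=7.8137  x^+=1.3598  v^+=0.5001  a^+=0.7866

a_post = 0.7866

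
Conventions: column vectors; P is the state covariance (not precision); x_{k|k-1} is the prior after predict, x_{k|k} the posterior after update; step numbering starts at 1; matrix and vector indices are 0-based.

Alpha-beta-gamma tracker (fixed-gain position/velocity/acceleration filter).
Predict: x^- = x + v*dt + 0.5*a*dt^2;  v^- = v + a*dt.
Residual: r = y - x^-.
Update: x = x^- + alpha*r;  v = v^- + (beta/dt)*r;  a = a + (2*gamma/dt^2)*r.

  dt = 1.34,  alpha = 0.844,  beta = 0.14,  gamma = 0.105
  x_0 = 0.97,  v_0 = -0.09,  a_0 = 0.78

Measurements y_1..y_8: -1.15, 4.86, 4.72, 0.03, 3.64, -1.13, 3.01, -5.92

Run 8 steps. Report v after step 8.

v_post = -2.9357

step 1: x_pred=1.5497  r=-2.6997  x^+=-0.7288  v^+=0.6731  a^+=0.4643
step 2: x_pred=0.5900  r=4.2700  x^+=4.1939  v^+=1.7414  a^+=0.9637
step 3: x_pred=7.3925  r=-2.6725  x^+=5.1369  v^+=2.7535  a^+=0.6511
step 4: x_pred=9.4111  r=-9.3811  x^+=1.4935  v^+=2.6458  a^+=-0.4460
step 5: x_pred=4.6384  r=-0.9984  x^+=3.7957  v^+=1.9438  a^+=-0.5628
step 6: x_pred=5.8952  r=-7.0252  x^+=-0.0341  v^+=0.4557  a^+=-1.3844
step 7: x_pred=-0.6664  r=3.6764  x^+=2.4365  v^+=-1.0153  a^+=-0.9545
step 8: x_pred=0.2190  r=-6.1390  x^+=-4.9623  v^+=-2.9357  a^+=-1.6724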